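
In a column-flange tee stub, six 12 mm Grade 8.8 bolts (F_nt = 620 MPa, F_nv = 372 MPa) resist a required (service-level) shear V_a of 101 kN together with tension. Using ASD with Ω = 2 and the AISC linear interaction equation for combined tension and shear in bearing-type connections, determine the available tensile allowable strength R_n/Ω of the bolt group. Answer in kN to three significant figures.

A_b = π·12²/4 = 113.1 mm²; f_rv = 101 × 1000 / (6 × 113.1) = 148.8 MPa.
F'_nt = 1.3 F_nt − (Ω F_nt / F_nv) f_rv = 1.3·620 − (2·620/372)·148.8 = 309.9 MPa, capped at F_nt → F'_nt = 309.9 MPa.
R_n = F'_nt · A_b · n = 309.9 × 113.1 × 6 / 1000 = 210.3 kN.
Allowable strength R_n/Ω = 210.3 / 2 = 105 kN.

105 kN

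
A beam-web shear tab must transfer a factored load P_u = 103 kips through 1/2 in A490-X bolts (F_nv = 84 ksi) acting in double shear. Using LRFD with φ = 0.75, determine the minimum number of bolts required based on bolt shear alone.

A_b = π·0.5²/4 = 0.1963 in².
Per-bolt design strength φR_n = 0.75 × 84 × 0.1963 × 2 = 24.74 kips.
n ≥ 103 / 24.74 = 4.163 → use 5 bolts.

5 bolts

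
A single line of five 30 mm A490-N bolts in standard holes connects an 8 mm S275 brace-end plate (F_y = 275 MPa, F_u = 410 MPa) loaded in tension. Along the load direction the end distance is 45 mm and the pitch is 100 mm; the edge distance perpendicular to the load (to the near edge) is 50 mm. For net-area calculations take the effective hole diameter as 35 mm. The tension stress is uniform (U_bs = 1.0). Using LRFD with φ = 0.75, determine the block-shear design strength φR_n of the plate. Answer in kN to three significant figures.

Shear plane L_v = 45 + 4·100 = 445 mm; A_gv = 445 × 8 = 3560 mm².
A_nv = (445 − 4.5·35) × 8 = 2300 mm².
A_nt = (50 − 0.5·35) × 8 = 260 mm².
0.6 F_u A_nv = 565.8 kN; 0.6 F_y A_gv = 587.4 kN → shear rupture governs the shear term.
R_n = 565.8 + 1.0 × 410 × 260 / 1000 = 672.4 kN.
Design strength φR_n = 0.75 × 672.4 = 504 kN.

504 kN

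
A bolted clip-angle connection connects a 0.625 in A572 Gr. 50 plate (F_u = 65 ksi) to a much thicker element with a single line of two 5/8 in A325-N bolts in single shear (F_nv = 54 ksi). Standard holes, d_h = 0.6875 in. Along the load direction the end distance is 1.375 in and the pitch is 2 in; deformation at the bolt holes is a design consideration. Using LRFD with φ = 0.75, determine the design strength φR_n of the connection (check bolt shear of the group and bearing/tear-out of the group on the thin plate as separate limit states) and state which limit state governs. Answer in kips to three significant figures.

Bolt shear: A_b = π·0.625²/4 = 0.3068 in²; R_n = 54 × 0.3068 × 2 × 1 = 33.13 kips → 0.75 × 33.13 = 24.9 kips.
Bearing (1.2 l_c t F_u ≤ 2.4 d t F_u): upper limit = 2.4·0.625·0.625·65 = 60.94 kips.
  Edge l_c = 1.375 − 0.6875/2 = 1.031 → r_n = 50.27 kips; interior l_c = 2 − 0.6875 = 1.312 → r_n = 60.94 kips.
  R_n,bearing = 1·50.27 + 1·60.94 = 111.2 kips → 0.75 × 111.2 = 83.4 kips.
Bolt shear governs: 24.9 kips.

24.9 kips (bolt shear governs)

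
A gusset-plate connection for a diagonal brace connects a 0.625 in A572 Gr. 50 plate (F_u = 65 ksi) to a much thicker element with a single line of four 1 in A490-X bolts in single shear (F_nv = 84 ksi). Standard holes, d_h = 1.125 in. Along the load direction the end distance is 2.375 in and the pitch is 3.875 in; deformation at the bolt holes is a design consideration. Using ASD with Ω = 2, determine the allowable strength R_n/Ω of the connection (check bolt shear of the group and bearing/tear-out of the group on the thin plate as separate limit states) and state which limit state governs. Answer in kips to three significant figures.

Bolt shear: A_b = π·1²/4 = 0.7854 in²; R_n = 84 × 0.7854 × 4 × 1 = 263.9 kips → 263.9 / 2 = 132 kips.
Bearing (1.2 l_c t F_u ≤ 2.4 d t F_u): upper limit = 2.4·1·0.625·65 = 97.5 kips.
  Edge l_c = 2.375 − 1.125/2 = 1.812 → r_n = 88.36 kips; interior l_c = 3.875 − 1.125 = 2.75 → r_n = 97.5 kips.
  R_n,bearing = 1·88.36 + 3·97.5 = 380.9 kips → 380.9 / 2 = 190 kips.
Bolt shear governs: 132 kips.

132 kips (bolt shear governs)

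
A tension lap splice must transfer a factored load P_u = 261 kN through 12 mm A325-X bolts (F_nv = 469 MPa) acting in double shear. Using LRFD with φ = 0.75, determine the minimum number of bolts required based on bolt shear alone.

A_b = π·12²/4 = 113.1 mm².
Per-bolt design strength φR_n = 0.75 × 469 × 113.1 × 2 / 1000 = 79.56 kN.
n ≥ 261 / 79.56 = 3.28 → use 4 bolts.

4 bolts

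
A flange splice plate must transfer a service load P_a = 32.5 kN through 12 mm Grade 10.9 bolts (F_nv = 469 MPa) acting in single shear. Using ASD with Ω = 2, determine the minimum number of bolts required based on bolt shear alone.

A_b = π·12²/4 = 113.1 mm².
Per-bolt allowable strength R_n/Ω = 469 × 113.1 × 1 / 1000 / 2 = 26.52 kN.
n ≥ 32.5 / 26.52 = 1.225 → use 2 bolts.

2 bolts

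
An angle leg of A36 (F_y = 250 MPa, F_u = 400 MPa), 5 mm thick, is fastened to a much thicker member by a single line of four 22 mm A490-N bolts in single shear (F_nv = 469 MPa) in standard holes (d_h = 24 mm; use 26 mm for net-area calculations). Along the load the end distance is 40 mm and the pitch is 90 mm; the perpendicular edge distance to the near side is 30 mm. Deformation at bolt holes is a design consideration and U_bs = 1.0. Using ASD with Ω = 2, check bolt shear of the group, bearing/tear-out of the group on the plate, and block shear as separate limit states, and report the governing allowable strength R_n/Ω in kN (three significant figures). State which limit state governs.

Bolt shear: A_b = π·22²/4 = 380.1 mm²; R_n = 469 × 380.1 × 4 × 1 / 1000 = 713.1 kN → 713.1 / 2 = 357 kN.
Bearing: edge l_c = 28, r_n = 67.2 kN; interior l_c = 66, r_n = 105.6 kN; R_n = 67.2 + 3·105.6 = 384 kN → 192 kN.
Block shear: A_gv = 1550, A_nv = 1095, A_nt = 85 mm²; R_n = min(0.6F_uA_nv, 0.6F_yA_gv) + U_bs·F_u·A_nt = 266.5 kN → 133 kN.
Block shear governs: 133 kN.

133 kN (block shear governs)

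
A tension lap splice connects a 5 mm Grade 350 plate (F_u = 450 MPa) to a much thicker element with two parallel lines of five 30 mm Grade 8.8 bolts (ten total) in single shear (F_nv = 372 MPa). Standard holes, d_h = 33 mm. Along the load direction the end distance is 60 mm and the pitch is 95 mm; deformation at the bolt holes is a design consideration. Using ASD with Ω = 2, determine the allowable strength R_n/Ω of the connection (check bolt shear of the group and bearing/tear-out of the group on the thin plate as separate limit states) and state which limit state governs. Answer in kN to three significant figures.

Bolt shear: A_b = π·30²/4 = 706.9 mm²; R_n = 372 × 706.9 × 10 × 1 / 1000 = 2630 kN → 2630 / 2 = 1310 kN.
Bearing (1.2 l_c t F_u ≤ 2.4 d t F_u): upper limit = 2.4·30·5·450 / 1000 = 162 kN.
  Edge l_c = 60 − 33/2 = 43.5 → r_n = 117.5 kN; interior l_c = 95 − 33 = 62 → r_n = 162 kN.
  R_n,bearing = 2·117.5 + 8·162 = 1531 kN → 1531 / 2 = 765 kN.
Bearing governs: 765 kN.

765 kN (bearing governs)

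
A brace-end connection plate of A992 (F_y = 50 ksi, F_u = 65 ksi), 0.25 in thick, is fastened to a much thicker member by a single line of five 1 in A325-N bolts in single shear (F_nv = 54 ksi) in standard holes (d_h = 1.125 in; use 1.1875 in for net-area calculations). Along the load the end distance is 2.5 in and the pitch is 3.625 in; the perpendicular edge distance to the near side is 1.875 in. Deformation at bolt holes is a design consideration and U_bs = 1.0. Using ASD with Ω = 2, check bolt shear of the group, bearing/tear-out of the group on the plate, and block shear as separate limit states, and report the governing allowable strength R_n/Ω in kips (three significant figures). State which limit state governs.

67.2 kips (block shear governs)

Bolt shear: A_b = π·1²/4 = 0.7854 in²; R_n = 54 × 0.7854 × 5 × 1 = 212.1 kips → 212.1 / 2 = 106 kips.
Bearing: edge l_c = 1.938, r_n = 37.78 kips; interior l_c = 2.5, r_n = 39 kips; R_n = 37.78 + 4·39 = 193.8 kips → 96.9 kips.
Block shear: A_gv = 4.25, A_nv = 2.914, A_nt = 0.3203 in²; R_n = min(0.6F_uA_nv, 0.6F_yA_gv) + U_bs·F_u·A_nt = 134.5 kips → 67.2 kips.
Block shear governs: 67.2 kips.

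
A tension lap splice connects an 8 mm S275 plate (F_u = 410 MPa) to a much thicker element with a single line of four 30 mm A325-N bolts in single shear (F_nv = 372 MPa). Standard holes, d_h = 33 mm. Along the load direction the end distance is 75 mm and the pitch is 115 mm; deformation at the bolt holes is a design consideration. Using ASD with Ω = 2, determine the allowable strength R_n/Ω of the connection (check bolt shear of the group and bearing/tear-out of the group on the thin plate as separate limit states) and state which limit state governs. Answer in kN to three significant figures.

Bolt shear: A_b = π·30²/4 = 706.9 mm²; R_n = 372 × 706.9 × 4 × 1 / 1000 = 1052 kN → 1052 / 2 = 526 kN.
Bearing (1.2 l_c t F_u ≤ 2.4 d t F_u): upper limit = 2.4·30·8·410 / 1000 = 236.2 kN.
  Edge l_c = 75 − 33/2 = 58.5 → r_n = 230.3 kN; interior l_c = 115 − 33 = 82 → r_n = 236.2 kN.
  R_n,bearing = 1·230.3 + 3·236.2 = 938.7 kN → 938.7 / 2 = 469 kN.
Bearing governs: 469 kN.

469 kN (bearing governs)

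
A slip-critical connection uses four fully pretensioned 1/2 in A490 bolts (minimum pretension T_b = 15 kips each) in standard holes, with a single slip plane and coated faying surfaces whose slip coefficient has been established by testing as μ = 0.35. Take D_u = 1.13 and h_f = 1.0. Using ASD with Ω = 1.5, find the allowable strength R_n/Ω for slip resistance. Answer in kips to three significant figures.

15.8 kips

R_n = μ · D_u · h_f · T_b · n_s · n_b = 0.35 × 1.13 × 1.0 × 15 × 1 × 4 = 23.73 kips.
Allowable strength R_n/Ω = 23.73 / 1.5 = 15.8 kips.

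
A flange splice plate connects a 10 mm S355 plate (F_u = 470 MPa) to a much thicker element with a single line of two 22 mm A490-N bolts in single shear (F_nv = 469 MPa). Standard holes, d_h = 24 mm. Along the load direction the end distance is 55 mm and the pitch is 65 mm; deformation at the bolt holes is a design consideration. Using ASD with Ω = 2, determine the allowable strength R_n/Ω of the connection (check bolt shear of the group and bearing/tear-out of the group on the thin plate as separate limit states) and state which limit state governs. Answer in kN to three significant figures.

Bolt shear: A_b = π·22²/4 = 380.1 mm²; R_n = 469 × 380.1 × 2 × 1 / 1000 = 356.6 kN → 356.6 / 2 = 178 kN.
Bearing (1.2 l_c t F_u ≤ 2.4 d t F_u): upper limit = 2.4·22·10·470 / 1000 = 248.2 kN.
  Edge l_c = 55 − 24/2 = 43 → r_n = 242.5 kN; interior l_c = 65 − 24 = 41 → r_n = 231.2 kN.
  R_n,bearing = 1·242.5 + 1·231.2 = 473.8 kN → 473.8 / 2 = 237 kN.
Bolt shear governs: 178 kN.

178 kN (bolt shear governs)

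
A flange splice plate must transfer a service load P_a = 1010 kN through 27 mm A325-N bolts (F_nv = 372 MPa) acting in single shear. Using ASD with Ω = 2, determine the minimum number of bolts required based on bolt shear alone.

A_b = π·27²/4 = 572.6 mm².
Per-bolt allowable strength R_n/Ω = 372 × 572.6 × 1 / 1000 / 2 = 106.5 kN.
n ≥ 1010 / 106.5 = 9.484 → use 10 bolts.

10 bolts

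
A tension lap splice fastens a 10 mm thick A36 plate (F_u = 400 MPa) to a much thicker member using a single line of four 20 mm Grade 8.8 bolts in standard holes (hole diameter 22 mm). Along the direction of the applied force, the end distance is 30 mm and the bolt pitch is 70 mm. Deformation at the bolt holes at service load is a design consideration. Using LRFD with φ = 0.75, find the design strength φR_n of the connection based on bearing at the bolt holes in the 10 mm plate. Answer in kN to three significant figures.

Per bolt r_n = 1.2 l_c t F_u ≤ 2.4 d t F_u; upper limit = 2.4 × 20 × 10 × 400 / 1000 = 192 kN.
Edge bolt: l_c = 30 − 22/2 = 19 mm → 1.2 × 19 × 10 × 400 / 1000 = 91.2 → r_n = 91.2 kN.
Interior bolts: l_c = 70 − 22 = 48 mm → 1.2 × 48 × 10 × 400 / 1000 = 230.4 → r_n = 192 kN.
R_n = 1 × 91.2 + 3 × 192 = 667.2 kN.
Design strength φR_n = 0.75 × 667.2 = 500 kN.

500 kN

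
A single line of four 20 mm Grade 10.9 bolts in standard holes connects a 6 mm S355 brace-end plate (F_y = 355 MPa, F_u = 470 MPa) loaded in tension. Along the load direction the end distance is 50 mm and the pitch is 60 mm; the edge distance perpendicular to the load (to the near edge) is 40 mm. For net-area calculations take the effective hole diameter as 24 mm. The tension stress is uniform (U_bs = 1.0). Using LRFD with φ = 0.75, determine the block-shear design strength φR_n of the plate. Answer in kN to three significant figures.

244 kN

Shear plane L_v = 50 + 3·60 = 230 mm; A_gv = 230 × 6 = 1380 mm².
A_nv = (230 − 3.5·24) × 6 = 876 mm².
A_nt = (40 − 0.5·24) × 6 = 168 mm².
0.6 F_u A_nv = 247 kN; 0.6 F_y A_gv = 293.9 kN → shear rupture governs the shear term.
R_n = 247 + 1.0 × 470 × 168 / 1000 = 326 kN.
Design strength φR_n = 0.75 × 326 = 244 kN.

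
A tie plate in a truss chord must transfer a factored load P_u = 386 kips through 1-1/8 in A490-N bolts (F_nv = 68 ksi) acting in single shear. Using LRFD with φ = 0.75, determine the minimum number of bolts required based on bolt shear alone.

A_b = π·1.125²/4 = 0.994 in².
Per-bolt design strength φR_n = 0.75 × 68 × 0.994 × 1 = 50.69 kips.
n ≥ 386 / 50.69 = 7.614 → use 8 bolts.

8 bolts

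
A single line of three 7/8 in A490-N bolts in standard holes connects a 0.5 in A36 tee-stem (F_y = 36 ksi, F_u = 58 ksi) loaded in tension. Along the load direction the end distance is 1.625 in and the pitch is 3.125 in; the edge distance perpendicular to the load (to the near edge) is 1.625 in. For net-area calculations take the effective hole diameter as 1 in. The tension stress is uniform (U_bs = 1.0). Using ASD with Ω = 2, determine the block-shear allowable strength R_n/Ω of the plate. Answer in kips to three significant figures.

Shear plane L_v = 1.625 + 2·3.125 = 7.875 in; A_gv = 7.875 × 0.5 = 3.938 in².
A_nv = (7.875 − 2.5·1) × 0.5 = 2.688 in².
A_nt = (1.625 − 0.5·1) × 0.5 = 0.5625 in².
0.6 F_u A_nv = 93.52 kips; 0.6 F_y A_gv = 85.05 kips → shear yielding governs the shear term.
R_n = 85.05 + 1.0 × 58 × 0.5625 = 117.7 kips.
Allowable strength R_n/Ω = 117.7 / 2 = 58.8 kips.

58.8 kips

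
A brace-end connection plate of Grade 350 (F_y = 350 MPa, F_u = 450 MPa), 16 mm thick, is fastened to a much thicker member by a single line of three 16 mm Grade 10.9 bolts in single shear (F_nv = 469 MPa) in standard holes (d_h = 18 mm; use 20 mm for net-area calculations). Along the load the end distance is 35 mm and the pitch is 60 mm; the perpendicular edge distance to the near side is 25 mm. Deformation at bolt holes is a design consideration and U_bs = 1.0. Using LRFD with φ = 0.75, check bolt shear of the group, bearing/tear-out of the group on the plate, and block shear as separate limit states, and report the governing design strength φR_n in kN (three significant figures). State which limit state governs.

212 kN (bolt shear governs)

Bolt shear: A_b = π·16²/4 = 201.1 mm²; R_n = 469 × 201.1 × 3 × 1 / 1000 = 282.9 kN → 0.75 × 282.9 = 212 kN.
Bearing: edge l_c = 26, r_n = 224.6 kN; interior l_c = 42, r_n = 276.5 kN; R_n = 224.6 + 2·276.5 = 777.6 kN → 583 kN.
Block shear: A_gv = 2480, A_nv = 1680, A_nt = 240 mm²; R_n = min(0.6F_uA_nv, 0.6F_yA_gv) + U_bs·F_u·A_nt = 561.6 kN → 421 kN.
Bolt shear governs: 212 kN.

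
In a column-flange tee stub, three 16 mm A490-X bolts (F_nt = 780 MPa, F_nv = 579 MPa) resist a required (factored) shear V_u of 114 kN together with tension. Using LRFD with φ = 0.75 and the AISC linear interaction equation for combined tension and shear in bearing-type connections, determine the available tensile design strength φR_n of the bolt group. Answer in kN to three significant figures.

A_b = π·16²/4 = 201.1 mm²; f_rv = 114 × 1000 / (3 × 201.1) = 189 MPa.
F'_nt = 1.3 F_nt − (F_nt / φF_nv) f_rv = 1.3·780 − (780/(0.75·579))·189 = 674.5 MPa, capped at F_nt → F'_nt = 674.5 MPa.
R_n = F'_nt · A_b · n = 674.5 × 201.1 × 3 / 1000 = 406.9 kN.
Design strength φR_n = 0.75 × 406.9 = 305 kN.

305 kN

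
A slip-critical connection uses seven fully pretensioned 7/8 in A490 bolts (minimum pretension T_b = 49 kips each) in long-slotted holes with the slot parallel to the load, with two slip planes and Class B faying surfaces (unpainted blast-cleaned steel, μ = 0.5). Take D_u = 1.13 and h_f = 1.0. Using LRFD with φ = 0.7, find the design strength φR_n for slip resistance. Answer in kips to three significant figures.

271 kips

R_n = μ · D_u · h_f · T_b · n_s · n_b = 0.5 × 1.13 × 1.0 × 49 × 2 × 7 = 387.6 kips.
Design strength φR_n = 0.7 × 387.6 = 271 kips.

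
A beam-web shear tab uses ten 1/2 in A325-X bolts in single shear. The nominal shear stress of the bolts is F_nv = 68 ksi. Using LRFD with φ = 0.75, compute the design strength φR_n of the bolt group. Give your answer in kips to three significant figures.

100 kips

A_b = π × 0.5² / 4 = 0.1963 in².
R_n = F_nv · A_b · n · n_s = 68 × 0.1963 × 10 × 1 = 133.5 kips.
Design strength φR_n = 0.75 × 133.5 = 100 kips.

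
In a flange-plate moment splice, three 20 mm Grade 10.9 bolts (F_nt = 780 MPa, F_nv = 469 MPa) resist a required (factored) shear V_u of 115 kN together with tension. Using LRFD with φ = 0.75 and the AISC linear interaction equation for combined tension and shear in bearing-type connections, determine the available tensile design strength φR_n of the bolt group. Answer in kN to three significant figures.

525 kN

A_b = π·20²/4 = 314.2 mm²; f_rv = 115 × 1000 / (3 × 314.2) = 122 MPa.
F'_nt = 1.3 F_nt − (F_nt / φF_nv) f_rv = 1.3·780 − (780/(0.75·469))·122 = 743.4 MPa, capped at F_nt → F'_nt = 743.4 MPa.
R_n = F'_nt · A_b · n = 743.4 × 314.2 × 3 / 1000 = 700.7 kN.
Design strength φR_n = 0.75 × 700.7 = 525 kN.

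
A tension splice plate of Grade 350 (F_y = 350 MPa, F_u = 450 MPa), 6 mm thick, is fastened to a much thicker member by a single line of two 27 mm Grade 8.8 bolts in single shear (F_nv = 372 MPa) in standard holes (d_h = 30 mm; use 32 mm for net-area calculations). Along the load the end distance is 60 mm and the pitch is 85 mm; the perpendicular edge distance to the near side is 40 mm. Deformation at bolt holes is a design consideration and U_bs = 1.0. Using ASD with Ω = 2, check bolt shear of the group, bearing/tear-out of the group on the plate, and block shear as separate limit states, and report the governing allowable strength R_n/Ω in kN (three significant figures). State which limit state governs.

111 kN (block shear governs)

Bolt shear: A_b = π·27²/4 = 572.6 mm²; R_n = 372 × 572.6 × 2 × 1 / 1000 = 426 kN → 426 / 2 = 213 kN.
Bearing: edge l_c = 45, r_n = 145.8 kN; interior l_c = 55, r_n = 175 kN; R_n = 145.8 + 1·175 = 320.8 kN → 160 kN.
Block shear: A_gv = 870, A_nv = 582, A_nt = 144 mm²; R_n = min(0.6F_uA_nv, 0.6F_yA_gv) + U_bs·F_u·A_nt = 221.9 kN → 111 kN.
Block shear governs: 111 kN.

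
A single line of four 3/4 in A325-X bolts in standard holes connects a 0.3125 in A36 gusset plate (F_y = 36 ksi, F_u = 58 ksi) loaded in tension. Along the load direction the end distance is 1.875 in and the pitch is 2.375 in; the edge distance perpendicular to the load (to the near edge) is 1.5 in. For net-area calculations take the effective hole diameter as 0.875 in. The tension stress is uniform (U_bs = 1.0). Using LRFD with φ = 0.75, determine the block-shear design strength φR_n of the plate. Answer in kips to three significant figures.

Shear plane L_v = 1.875 + 3·2.375 = 9 in; A_gv = 9 × 0.3125 = 2.812 in².
A_nv = (9 − 3.5·0.875) × 0.3125 = 1.855 in².
A_nt = (1.5 − 0.5·0.875) × 0.3125 = 0.332 in².
0.6 F_u A_nv = 64.57 kips; 0.6 F_y A_gv = 60.75 kips → shear yielding governs the shear term.
R_n = 60.75 + 1.0 × 58 × 0.332 = 80.01 kips.
Design strength φR_n = 0.75 × 80.01 = 60 kips.

60 kips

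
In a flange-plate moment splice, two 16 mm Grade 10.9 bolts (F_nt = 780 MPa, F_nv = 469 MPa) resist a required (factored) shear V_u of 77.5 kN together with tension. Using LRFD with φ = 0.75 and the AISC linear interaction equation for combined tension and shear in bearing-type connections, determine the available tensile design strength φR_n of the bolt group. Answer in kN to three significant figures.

177 kN

A_b = π·16²/4 = 201.1 mm²; f_rv = 77.5 × 1000 / (2 × 201.1) = 192.7 MPa.
F'_nt = 1.3 F_nt − (F_nt / φF_nv) f_rv = 1.3·780 − (780/(0.75·469))·192.7 = 586.6 MPa, capped at F_nt → F'_nt = 586.6 MPa.
R_n = F'_nt · A_b · n = 586.6 × 201.1 × 2 / 1000 = 235.9 kN.
Design strength φR_n = 0.75 × 235.9 = 177 kN.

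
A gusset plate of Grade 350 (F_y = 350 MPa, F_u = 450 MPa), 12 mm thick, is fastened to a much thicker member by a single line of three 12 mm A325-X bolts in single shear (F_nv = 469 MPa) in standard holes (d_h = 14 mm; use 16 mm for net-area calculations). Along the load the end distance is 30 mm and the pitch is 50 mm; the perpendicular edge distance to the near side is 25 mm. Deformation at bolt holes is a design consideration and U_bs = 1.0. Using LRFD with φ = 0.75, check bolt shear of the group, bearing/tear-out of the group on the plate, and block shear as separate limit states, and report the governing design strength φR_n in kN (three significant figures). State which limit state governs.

Bolt shear: A_b = π·12²/4 = 113.1 mm²; R_n = 469 × 113.1 × 3 × 1 / 1000 = 159.1 kN → 0.75 × 159.1 = 119 kN.
Bearing: edge l_c = 23, r_n = 149 kN; interior l_c = 36, r_n = 155.5 kN; R_n = 149 + 2·155.5 = 460.1 kN → 345 kN.
Block shear: A_gv = 1560, A_nv = 1080, A_nt = 204 mm²; R_n = min(0.6F_uA_nv, 0.6F_yA_gv) + U_bs·F_u·A_nt = 383.4 kN → 288 kN.
Bolt shear governs: 119 kN.

119 kN (bolt shear governs)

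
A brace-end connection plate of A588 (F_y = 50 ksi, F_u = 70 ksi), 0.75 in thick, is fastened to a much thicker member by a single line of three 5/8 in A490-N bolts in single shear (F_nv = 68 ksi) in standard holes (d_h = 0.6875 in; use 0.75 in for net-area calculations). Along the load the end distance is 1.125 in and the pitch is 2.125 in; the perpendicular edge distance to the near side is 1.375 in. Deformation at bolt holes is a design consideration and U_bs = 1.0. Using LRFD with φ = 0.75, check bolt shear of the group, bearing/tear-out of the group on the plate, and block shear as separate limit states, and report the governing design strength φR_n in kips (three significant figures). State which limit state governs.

Bolt shear: A_b = π·0.625²/4 = 0.3068 in²; R_n = 68 × 0.3068 × 3 × 1 = 62.59 kips → 0.75 × 62.59 = 46.9 kips.
Bearing: edge l_c = 0.7812, r_n = 49.22 kips; interior l_c = 1.438, r_n = 78.75 kips; R_n = 49.22 + 2·78.75 = 206.7 kips → 155 kips.
Block shear: A_gv = 4.031, A_nv = 2.625, A_nt = 0.75 in²; R_n = min(0.6F_uA_nv, 0.6F_yA_gv) + U_bs·F_u·A_nt = 162.8 kips → 122 kips.
Bolt shear governs: 46.9 kips.

46.9 kips (bolt shear governs)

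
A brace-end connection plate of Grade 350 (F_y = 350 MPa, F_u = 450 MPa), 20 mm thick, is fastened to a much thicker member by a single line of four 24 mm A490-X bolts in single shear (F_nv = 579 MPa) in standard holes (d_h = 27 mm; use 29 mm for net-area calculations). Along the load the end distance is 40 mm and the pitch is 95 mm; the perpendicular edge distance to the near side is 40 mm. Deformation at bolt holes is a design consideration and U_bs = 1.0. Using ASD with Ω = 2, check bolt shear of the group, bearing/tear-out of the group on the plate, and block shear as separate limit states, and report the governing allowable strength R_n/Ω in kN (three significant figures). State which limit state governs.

524 kN (bolt shear governs)

Bolt shear: A_b = π·24²/4 = 452.4 mm²; R_n = 579 × 452.4 × 4 × 1 / 1000 = 1048 kN → 1048 / 2 = 524 kN.
Bearing: edge l_c = 26.5, r_n = 286.2 kN; interior l_c = 68, r_n = 518.4 kN; R_n = 286.2 + 3·518.4 = 1841 kN → 921 kN.
Block shear: A_gv = 6500, A_nv = 4470, A_nt = 510 mm²; R_n = min(0.6F_uA_nv, 0.6F_yA_gv) + U_bs·F_u·A_nt = 1436 kN → 718 kN.
Bolt shear governs: 524 kN.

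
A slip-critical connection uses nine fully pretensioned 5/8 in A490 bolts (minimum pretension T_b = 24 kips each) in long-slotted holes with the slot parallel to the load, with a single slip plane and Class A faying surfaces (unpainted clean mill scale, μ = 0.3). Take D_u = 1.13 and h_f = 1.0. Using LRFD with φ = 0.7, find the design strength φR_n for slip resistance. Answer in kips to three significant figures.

R_n = μ · D_u · h_f · T_b · n_s · n_b = 0.3 × 1.13 × 1.0 × 24 × 1 × 9 = 73.22 kips.
Design strength φR_n = 0.7 × 73.22 = 51.3 kips.

51.3 kips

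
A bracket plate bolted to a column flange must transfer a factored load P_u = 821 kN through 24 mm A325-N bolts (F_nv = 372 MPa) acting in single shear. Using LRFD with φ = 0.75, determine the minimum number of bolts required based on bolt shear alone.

A_b = π·24²/4 = 452.4 mm².
Per-bolt design strength φR_n = 0.75 × 372 × 452.4 × 1 / 1000 = 126.2 kN.
n ≥ 821 / 126.2 = 6.505 → use 7 bolts.

7 bolts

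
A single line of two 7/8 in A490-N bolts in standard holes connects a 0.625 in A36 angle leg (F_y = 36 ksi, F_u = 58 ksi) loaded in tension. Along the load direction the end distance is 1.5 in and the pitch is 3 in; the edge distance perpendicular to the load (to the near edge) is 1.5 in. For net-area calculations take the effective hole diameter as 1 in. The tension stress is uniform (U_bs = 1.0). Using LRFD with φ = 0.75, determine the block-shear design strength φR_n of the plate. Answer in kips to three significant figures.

Shear plane L_v = 1.5 + 1·3 = 4.5 in; A_gv = 4.5 × 0.625 = 2.812 in².
A_nv = (4.5 − 1.5·1) × 0.625 = 1.875 in².
A_nt = (1.5 − 0.5·1) × 0.625 = 0.625 in².
0.6 F_u A_nv = 65.25 kips; 0.6 F_y A_gv = 60.75 kips → shear yielding governs the shear term.
R_n = 60.75 + 1.0 × 58 × 0.625 = 97 kips.
Design strength φR_n = 0.75 × 97 = 72.8 kips.

72.8 kips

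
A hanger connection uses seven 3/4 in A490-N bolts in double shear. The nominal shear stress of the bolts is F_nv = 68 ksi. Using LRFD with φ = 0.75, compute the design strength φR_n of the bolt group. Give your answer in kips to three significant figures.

A_b = π × 0.75² / 4 = 0.4418 in².
R_n = F_nv · A_b · n · n_s = 68 × 0.4418 × 7 × 2 = 420.6 kips.
Design strength φR_n = 0.75 × 420.6 = 315 kips.

315 kips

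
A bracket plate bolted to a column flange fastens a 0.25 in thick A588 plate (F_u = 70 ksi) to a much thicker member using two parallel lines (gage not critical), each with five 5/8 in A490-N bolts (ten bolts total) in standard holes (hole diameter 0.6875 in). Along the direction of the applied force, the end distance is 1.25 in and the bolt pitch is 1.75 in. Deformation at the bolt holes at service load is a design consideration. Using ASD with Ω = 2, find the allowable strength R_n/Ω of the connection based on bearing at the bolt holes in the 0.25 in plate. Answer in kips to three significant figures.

Per bolt r_n = 1.2 l_c t F_u ≤ 2.4 d t F_u; upper limit = 2.4 × 0.625 × 0.25 × 70 = 26.25 kips.
Edge bolt: l_c = 1.25 − 0.6875/2 = 0.9062 in → 1.2 × 0.9062 × 0.25 × 70 = 19.03 → r_n = 19.03 kips.
Interior bolts: l_c = 1.75 − 0.6875 = 1.062 in → 1.2 × 1.062 × 0.25 × 70 = 22.31 → r_n = 22.31 kips.
R_n = 2 × 19.03 + 8 × 22.31 = 216.6 kips.
Allowable strength R_n/Ω = 216.6 / 2 = 108 kips.

108 kips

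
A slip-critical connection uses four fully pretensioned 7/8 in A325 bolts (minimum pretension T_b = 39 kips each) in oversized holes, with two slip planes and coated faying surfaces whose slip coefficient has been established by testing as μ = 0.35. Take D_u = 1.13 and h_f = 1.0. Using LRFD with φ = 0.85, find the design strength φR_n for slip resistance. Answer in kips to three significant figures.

105 kips

R_n = μ · D_u · h_f · T_b · n_s · n_b = 0.35 × 1.13 × 1.0 × 39 × 2 × 4 = 123.4 kips.
Design strength φR_n = 0.85 × 123.4 = 105 kips.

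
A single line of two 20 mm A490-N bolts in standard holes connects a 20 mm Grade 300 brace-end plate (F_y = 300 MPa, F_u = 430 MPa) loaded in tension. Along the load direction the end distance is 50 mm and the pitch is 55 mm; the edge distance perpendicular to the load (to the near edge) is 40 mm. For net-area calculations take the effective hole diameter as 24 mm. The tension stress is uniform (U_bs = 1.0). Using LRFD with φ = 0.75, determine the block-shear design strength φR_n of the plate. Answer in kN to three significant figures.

448 kN

Shear plane L_v = 50 + 1·55 = 105 mm; A_gv = 105 × 20 = 2100 mm².
A_nv = (105 − 1.5·24) × 20 = 1380 mm².
A_nt = (40 − 0.5·24) × 20 = 560 mm².
0.6 F_u A_nv = 356 kN; 0.6 F_y A_gv = 378 kN → shear rupture governs the shear term.
R_n = 356 + 1.0 × 430 × 560 / 1000 = 596.8 kN.
Design strength φR_n = 0.75 × 596.8 = 448 kN.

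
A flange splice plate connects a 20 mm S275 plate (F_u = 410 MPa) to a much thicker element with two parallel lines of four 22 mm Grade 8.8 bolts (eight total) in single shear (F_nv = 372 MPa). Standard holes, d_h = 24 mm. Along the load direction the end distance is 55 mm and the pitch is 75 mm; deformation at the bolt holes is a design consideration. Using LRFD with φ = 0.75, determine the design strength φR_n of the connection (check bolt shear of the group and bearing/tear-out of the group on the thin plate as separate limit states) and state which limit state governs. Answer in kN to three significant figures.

848 kN (bolt shear governs)

Bolt shear: A_b = π·22²/4 = 380.1 mm²; R_n = 372 × 380.1 × 8 × 1 / 1000 = 1131 kN → 0.75 × 1131 = 848 kN.
Bearing (1.2 l_c t F_u ≤ 2.4 d t F_u): upper limit = 2.4·22·20·410 / 1000 = 433 kN.
  Edge l_c = 55 − 24/2 = 43 → r_n = 423.1 kN; interior l_c = 75 − 24 = 51 → r_n = 433 kN.
  R_n,bearing = 2·423.1 + 6·433 = 3444 kN → 0.75 × 3444 = 2580 kN.
Bolt shear governs: 848 kN.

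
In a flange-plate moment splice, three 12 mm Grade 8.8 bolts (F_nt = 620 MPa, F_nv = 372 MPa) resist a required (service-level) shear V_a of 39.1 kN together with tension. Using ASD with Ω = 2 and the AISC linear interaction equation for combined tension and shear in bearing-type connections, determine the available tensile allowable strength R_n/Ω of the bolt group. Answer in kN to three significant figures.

71.6 kN

A_b = π·12²/4 = 113.1 mm²; f_rv = 39.1 × 1000 / (3 × 113.1) = 115.2 MPa.
F'_nt = 1.3 F_nt − (Ω F_nt / F_nv) f_rv = 1.3·620 − (2·620/372)·115.2 = 421.9 MPa, capped at F_nt → F'_nt = 421.9 MPa.
R_n = F'_nt · A_b · n = 421.9 × 113.1 × 3 / 1000 = 143.1 kN.
Allowable strength R_n/Ω = 143.1 / 2 = 71.6 kN.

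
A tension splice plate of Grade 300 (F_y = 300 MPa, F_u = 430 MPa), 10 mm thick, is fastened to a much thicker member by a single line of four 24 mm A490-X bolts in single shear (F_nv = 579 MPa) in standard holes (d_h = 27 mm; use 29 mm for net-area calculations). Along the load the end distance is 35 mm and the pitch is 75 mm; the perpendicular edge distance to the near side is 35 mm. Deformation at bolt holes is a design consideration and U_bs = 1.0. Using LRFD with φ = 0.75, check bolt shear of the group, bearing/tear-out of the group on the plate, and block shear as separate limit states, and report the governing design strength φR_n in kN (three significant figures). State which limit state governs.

373 kN (block shear governs)

Bolt shear: A_b = π·24²/4 = 452.4 mm²; R_n = 579 × 452.4 × 4 × 1 / 1000 = 1048 kN → 0.75 × 1048 = 786 kN.
Bearing: edge l_c = 21.5, r_n = 110.9 kN; interior l_c = 48, r_n = 247.7 kN; R_n = 110.9 + 3·247.7 = 854 kN → 640 kN.
Block shear: A_gv = 2600, A_nv = 1585, A_nt = 205 mm²; R_n = min(0.6F_uA_nv, 0.6F_yA_gv) + U_bs·F_u·A_nt = 497.1 kN → 373 kN.
Block shear governs: 373 kN.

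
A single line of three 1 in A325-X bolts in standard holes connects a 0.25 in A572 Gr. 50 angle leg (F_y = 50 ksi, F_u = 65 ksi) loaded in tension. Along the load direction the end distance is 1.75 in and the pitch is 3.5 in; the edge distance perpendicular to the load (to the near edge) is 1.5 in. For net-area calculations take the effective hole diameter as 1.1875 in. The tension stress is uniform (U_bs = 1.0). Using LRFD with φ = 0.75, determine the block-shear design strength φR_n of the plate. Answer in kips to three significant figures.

53.3 kips

Shear plane L_v = 1.75 + 2·3.5 = 8.75 in; A_gv = 8.75 × 0.25 = 2.188 in².
A_nv = (8.75 − 2.5·1.1875) × 0.25 = 1.445 in².
A_nt = (1.5 − 0.5·1.1875) × 0.25 = 0.2266 in².
0.6 F_u A_nv = 56.37 kips; 0.6 F_y A_gv = 65.62 kips → shear rupture governs the shear term.
R_n = 56.37 + 1.0 × 65 × 0.2266 = 71.09 kips.
Design strength φR_n = 0.75 × 71.09 = 53.3 kips.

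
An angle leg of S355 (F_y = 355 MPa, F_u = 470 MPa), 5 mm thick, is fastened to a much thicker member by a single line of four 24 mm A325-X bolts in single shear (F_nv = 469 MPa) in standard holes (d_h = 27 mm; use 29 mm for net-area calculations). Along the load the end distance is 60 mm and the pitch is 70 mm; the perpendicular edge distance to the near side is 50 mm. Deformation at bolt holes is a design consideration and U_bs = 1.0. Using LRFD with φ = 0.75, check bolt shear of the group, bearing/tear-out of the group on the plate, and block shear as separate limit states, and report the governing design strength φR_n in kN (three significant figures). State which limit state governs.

241 kN (block shear governs)

Bolt shear: A_b = π·24²/4 = 452.4 mm²; R_n = 469 × 452.4 × 4 × 1 / 1000 = 848.7 kN → 0.75 × 848.7 = 637 kN.
Bearing: edge l_c = 46.5, r_n = 131.1 kN; interior l_c = 43, r_n = 121.3 kN; R_n = 131.1 + 3·121.3 = 494.9 kN → 371 kN.
Block shear: A_gv = 1350, A_nv = 842.5, A_nt = 177.5 mm²; R_n = min(0.6F_uA_nv, 0.6F_yA_gv) + U_bs·F_u·A_nt = 321 kN → 241 kN.
Block shear governs: 241 kN.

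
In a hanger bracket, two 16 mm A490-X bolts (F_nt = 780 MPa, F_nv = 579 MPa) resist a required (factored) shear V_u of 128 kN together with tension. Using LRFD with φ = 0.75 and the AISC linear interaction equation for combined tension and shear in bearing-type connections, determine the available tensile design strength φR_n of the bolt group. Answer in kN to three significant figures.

A_b = π·16²/4 = 201.1 mm²; f_rv = 128 × 1000 / (2 × 201.1) = 318.3 MPa.
F'_nt = 1.3 F_nt − (F_nt / φF_nv) f_rv = 1.3·780 − (780/(0.75·579))·318.3 = 442.3 MPa, capped at F_nt → F'_nt = 442.3 MPa.
R_n = F'_nt · A_b · n = 442.3 × 201.1 × 2 / 1000 = 177.8 kN.
Design strength φR_n = 0.75 × 177.8 = 133 kN.

133 kN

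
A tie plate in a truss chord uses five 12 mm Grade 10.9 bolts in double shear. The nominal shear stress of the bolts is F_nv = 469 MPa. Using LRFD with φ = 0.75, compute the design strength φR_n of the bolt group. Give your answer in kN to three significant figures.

A_b = π × 12² / 4 = 113.1 mm².
R_n = F_nv · A_b · n · n_s = 469 × 113.1 × 5 × 2 / 1000 = 530.4 kN.
Design strength φR_n = 0.75 × 530.4 = 398 kN.

398 kN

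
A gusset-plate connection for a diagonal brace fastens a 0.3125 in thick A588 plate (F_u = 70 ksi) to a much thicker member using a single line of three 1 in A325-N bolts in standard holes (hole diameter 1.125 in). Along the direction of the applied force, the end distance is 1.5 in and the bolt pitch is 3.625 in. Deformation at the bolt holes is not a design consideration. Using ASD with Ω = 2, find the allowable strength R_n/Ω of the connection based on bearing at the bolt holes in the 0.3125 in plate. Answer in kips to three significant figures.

81 kips

Per bolt r_n = 1.5 l_c t F_u ≤ 3.0 d t F_u; upper limit = 3.0 × 1 × 0.3125 × 70 = 65.62 kips.
Edge bolt: l_c = 1.5 − 1.125/2 = 0.9375 in → 1.5 × 0.9375 × 0.3125 × 70 = 30.76 → r_n = 30.76 kips.
Interior bolts: l_c = 3.625 − 1.125 = 2.5 in → 1.5 × 2.5 × 0.3125 × 70 = 82.03 → r_n = 65.62 kips.
R_n = 1 × 30.76 + 2 × 65.62 = 162 kips.
Allowable strength R_n/Ω = 162 / 2 = 81 kips.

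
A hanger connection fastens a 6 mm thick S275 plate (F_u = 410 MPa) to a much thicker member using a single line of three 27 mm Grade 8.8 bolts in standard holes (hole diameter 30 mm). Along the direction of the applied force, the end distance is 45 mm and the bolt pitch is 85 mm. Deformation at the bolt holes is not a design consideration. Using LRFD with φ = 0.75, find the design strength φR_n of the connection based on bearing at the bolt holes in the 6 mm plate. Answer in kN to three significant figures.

Per bolt r_n = 1.5 l_c t F_u ≤ 3.0 d t F_u; upper limit = 3.0 × 27 × 6 × 410 / 1000 = 199.3 kN.
Edge bolt: l_c = 45 − 30/2 = 30 mm → 1.5 × 30 × 6 × 410 / 1000 = 110.7 → r_n = 110.7 kN.
Interior bolts: l_c = 85 − 30 = 55 mm → 1.5 × 55 × 6 × 410 / 1000 = 203 → r_n = 199.3 kN.
R_n = 1 × 110.7 + 2 × 199.3 = 509.2 kN.
Design strength φR_n = 0.75 × 509.2 = 382 kN.

382 kN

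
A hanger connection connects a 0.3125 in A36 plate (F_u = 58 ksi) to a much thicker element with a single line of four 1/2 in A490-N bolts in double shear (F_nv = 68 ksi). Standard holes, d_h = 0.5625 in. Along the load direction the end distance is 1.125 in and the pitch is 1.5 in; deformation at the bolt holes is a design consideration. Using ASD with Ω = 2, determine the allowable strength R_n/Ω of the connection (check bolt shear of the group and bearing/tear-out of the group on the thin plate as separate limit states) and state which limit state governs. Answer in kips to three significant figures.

Bolt shear: A_b = π·0.5²/4 = 0.1963 in²; R_n = 68 × 0.1963 × 4 × 2 = 106.8 kips → 106.8 / 2 = 53.4 kips.
Bearing (1.2 l_c t F_u ≤ 2.4 d t F_u): upper limit = 2.4·0.5·0.3125·58 = 21.75 kips.
  Edge l_c = 1.125 − 0.5625/2 = 0.8438 → r_n = 18.35 kips; interior l_c = 1.5 − 0.5625 = 0.9375 → r_n = 20.39 kips.
  R_n,bearing = 1·18.35 + 3·20.39 = 79.52 kips → 79.52 / 2 = 39.8 kips.
Bearing governs: 39.8 kips.

39.8 kips (bearing governs)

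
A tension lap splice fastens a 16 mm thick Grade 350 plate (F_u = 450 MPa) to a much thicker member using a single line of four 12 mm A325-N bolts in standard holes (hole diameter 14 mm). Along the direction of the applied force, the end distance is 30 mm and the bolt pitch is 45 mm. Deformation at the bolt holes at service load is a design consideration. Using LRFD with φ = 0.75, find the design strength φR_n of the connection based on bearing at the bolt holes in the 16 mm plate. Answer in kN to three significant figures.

616 kN

Per bolt r_n = 1.2 l_c t F_u ≤ 2.4 d t F_u; upper limit = 2.4 × 12 × 16 × 450 / 1000 = 207.4 kN.
Edge bolt: l_c = 30 − 14/2 = 23 mm → 1.2 × 23 × 16 × 450 / 1000 = 198.7 → r_n = 198.7 kN.
Interior bolts: l_c = 45 − 14 = 31 mm → 1.2 × 31 × 16 × 450 / 1000 = 267.8 → r_n = 207.4 kN.
R_n = 1 × 198.7 + 3 × 207.4 = 820.8 kN.
Design strength φR_n = 0.75 × 820.8 = 616 kN.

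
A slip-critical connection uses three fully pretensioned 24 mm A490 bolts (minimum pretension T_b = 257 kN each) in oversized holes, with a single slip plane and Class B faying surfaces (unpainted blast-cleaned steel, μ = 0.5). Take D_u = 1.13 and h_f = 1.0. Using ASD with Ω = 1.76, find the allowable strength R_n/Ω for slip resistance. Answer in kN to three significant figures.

R_n = μ · D_u · h_f · T_b · n_s · n_b = 0.5 × 1.13 × 1.0 × 257 × 1 × 3 = 435.6 kN.
Allowable strength R_n/Ω = 435.6 / 1.76 = 248 kN.

248 kN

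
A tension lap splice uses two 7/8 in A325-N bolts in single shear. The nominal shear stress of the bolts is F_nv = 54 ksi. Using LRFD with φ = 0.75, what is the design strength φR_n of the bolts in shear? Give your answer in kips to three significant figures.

A_b = π × 0.875² / 4 = 0.6013 in².
R_n = F_nv · A_b · n · n_s = 54 × 0.6013 × 2 × 1 = 64.94 kips.
Design strength φR_n = 0.75 × 64.94 = 48.7 kips.

48.7 kips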